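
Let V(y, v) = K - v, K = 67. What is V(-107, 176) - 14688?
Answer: -14797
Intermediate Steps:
V(y, v) = 67 - v
V(-107, 176) - 14688 = (67 - 1*176) - 14688 = (67 - 176) - 14688 = -109 - 14688 = -14797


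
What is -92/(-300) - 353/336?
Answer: -2083/2800 ≈ -0.74393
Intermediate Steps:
-92/(-300) - 353/336 = -92*(-1/300) - 353*1/336 = 23/75 - 353/336 = -2083/2800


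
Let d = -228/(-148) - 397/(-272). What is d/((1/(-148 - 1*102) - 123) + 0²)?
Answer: -3774125/154739032 ≈ -0.024390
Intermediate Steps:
d = 30193/10064 (d = -228*(-1/148) - 397*(-1/272) = 57/37 + 397/272 = 30193/10064 ≈ 3.0001)
d/((1/(-148 - 1*102) - 123) + 0²) = 30193/(10064*((1/(-148 - 1*102) - 123) + 0²)) = 30193/(10064*((1/(-148 - 102) - 123) + 0)) = 30193/(10064*((1/(-250) - 123) + 0)) = 30193/(10064*((-1/250 - 123) + 0)) = 30193/(10064*(-30751/250 + 0)) = 30193/(10064*(-30751/250)) = (30193/10064)*(-250/30751) = -3774125/154739032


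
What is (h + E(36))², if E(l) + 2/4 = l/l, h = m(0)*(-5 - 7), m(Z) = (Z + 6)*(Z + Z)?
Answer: ¼ ≈ 0.25000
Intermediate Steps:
m(Z) = 2*Z*(6 + Z) (m(Z) = (6 + Z)*(2*Z) = 2*Z*(6 + Z))
h = 0 (h = (2*0*(6 + 0))*(-5 - 7) = (2*0*6)*(-12) = 0*(-12) = 0)
E(l) = ½ (E(l) = -½ + l/l = -½ + 1 = ½)
(h + E(36))² = (0 + ½)² = (½)² = ¼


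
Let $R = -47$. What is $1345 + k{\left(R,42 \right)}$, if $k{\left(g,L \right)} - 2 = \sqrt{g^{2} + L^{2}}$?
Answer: $1347 + \sqrt{3973} \approx 1410.0$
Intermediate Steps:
$k{\left(g,L \right)} = 2 + \sqrt{L^{2} + g^{2}}$ ($k{\left(g,L \right)} = 2 + \sqrt{g^{2} + L^{2}} = 2 + \sqrt{L^{2} + g^{2}}$)
$1345 + k{\left(R,42 \right)} = 1345 + \left(2 + \sqrt{42^{2} + \left(-47\right)^{2}}\right) = 1345 + \left(2 + \sqrt{1764 + 2209}\right) = 1345 + \left(2 + \sqrt{3973}\right) = 1347 + \sqrt{3973}$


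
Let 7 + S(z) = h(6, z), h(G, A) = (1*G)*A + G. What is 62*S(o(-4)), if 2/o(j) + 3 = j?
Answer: -1178/7 ≈ -168.29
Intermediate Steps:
h(G, A) = G + A*G (h(G, A) = G*A + G = A*G + G = G + A*G)
o(j) = 2/(-3 + j)
S(z) = -1 + 6*z (S(z) = -7 + 6*(1 + z) = -7 + (6 + 6*z) = -1 + 6*z)
62*S(o(-4)) = 62*(-1 + 6*(2/(-3 - 4))) = 62*(-1 + 6*(2/(-7))) = 62*(-1 + 6*(2*(-⅐))) = 62*(-1 + 6*(-2/7)) = 62*(-1 - 12/7) = 62*(-19/7) = -1178/7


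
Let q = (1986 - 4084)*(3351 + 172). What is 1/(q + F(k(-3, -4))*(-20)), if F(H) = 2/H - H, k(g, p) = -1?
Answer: -1/7391234 ≈ -1.3530e-7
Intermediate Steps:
q = -7391254 (q = -2098*3523 = -7391254)
F(H) = -H + 2/H
1/(q + F(k(-3, -4))*(-20)) = 1/(-7391254 + (-1*(-1) + 2/(-1))*(-20)) = 1/(-7391254 + (1 + 2*(-1))*(-20)) = 1/(-7391254 + (1 - 2)*(-20)) = 1/(-7391254 - 1*(-20)) = 1/(-7391254 + 20) = 1/(-7391234) = -1/7391234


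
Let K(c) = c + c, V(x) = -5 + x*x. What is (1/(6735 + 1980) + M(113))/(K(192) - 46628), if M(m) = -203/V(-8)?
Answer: 80413/1080816870 ≈ 7.4400e-5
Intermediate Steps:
V(x) = -5 + x**2
K(c) = 2*c
M(m) = -203/59 (M(m) = -203/(-5 + (-8)**2) = -203/(-5 + 64) = -203/59)
(1/(6735 + 1980) + M(113))/(K(192) - 46628) = (1/(6735 + 1980) - 203/59)/(2*192 - 46628) = (1/8715 - 203/59)/(384 - 46628) = (1/8715 - 203/59)/(-46244) = -1769086/514185*(-1/46244) = 80413/1080816870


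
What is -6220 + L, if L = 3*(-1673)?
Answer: -11239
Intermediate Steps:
L = -5019
-6220 + L = -6220 - 5019 = -11239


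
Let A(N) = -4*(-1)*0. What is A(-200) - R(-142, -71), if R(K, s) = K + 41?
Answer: 101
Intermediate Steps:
A(N) = 0 (A(N) = 4*0 = 0)
R(K, s) = 41 + K
A(-200) - R(-142, -71) = 0 - (41 - 142) = 0 - 1*(-101) = 0 + 101 = 101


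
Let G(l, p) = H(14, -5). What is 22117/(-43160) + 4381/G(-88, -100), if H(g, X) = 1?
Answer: 189061843/43160 ≈ 4380.5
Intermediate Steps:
G(l, p) = 1
22117/(-43160) + 4381/G(-88, -100) = 22117/(-43160) + 4381/1 = 22117*(-1/43160) + 4381*1 = -22117/43160 + 4381 = 189061843/43160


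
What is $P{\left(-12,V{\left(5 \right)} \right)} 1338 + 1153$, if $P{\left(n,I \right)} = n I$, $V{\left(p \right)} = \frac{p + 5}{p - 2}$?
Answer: $-52367$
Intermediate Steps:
$V{\left(p \right)} = \frac{5 + p}{-2 + p}$
$P{\left(n,I \right)} = I n$
$P{\left(-12,V{\left(5 \right)} \right)} 1338 + 1153 = \frac{5 + 5}{-2 + 5} \left(-12\right) 1338 + 1153 = \frac{1}{3} \cdot 10 \left(-12\right) 1338 + 1153 = \frac{10}{3} \left(-12\right) 1338 + 1153 = \left(-40\right) 1338 + 1153 = -53520 + 1153 = -52367$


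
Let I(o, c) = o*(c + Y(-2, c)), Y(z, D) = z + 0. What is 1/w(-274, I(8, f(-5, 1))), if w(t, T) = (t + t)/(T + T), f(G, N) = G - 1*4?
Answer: 44/137 ≈ 0.32117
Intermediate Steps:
f(G, N) = -4 + G (f(G, N) = G - 4 = -4 + G)
Y(z, D) = z
I(o, c) = o*(-2 + c) (I(o, c) = o*(c - 2) = o*(-2 + c))
w(t, T) = t/T (w(t, T) = (2*t)/((2*T)) = (2*t)*(1/(2*T)) = t/T)
1/w(-274, I(8, f(-5, 1))) = 1/(-274*1/(8*(-2 + (-4 - 5)))) = 1/(-274*1/(8*(-2 - 9))) = 1/(-274/(8*(-11))) = 1/(-274/(-88)) = 1/(-274*(-1/88)) = 1/(137/44) = 44/137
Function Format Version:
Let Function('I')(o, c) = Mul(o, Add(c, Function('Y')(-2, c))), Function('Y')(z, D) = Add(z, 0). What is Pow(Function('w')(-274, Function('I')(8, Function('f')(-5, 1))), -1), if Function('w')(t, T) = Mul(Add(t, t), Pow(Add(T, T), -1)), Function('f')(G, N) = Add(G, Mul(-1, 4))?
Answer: Rational(44, 137) ≈ 0.32117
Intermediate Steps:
Function('f')(G, N) = Add(-4, G) (Function('f')(G, N) = Add(G, -4) = Add(-4, G))
Function('Y')(z, D) = z
Function('I')(o, c) = Mul(o, Add(-2, c)) (Function('I')(o, c) = Mul(o, Add(c, -2)) = Mul(o, Add(-2, c)))
Function('w')(t, T) = Mul(t, Pow(T, -1)) (Function('w')(t, T) = Mul(Mul(2, t), Pow(Mul(2, T), -1)) = Mul(Mul(2, t), Mul(Rational(1, 2), Pow(T, -1))) = Mul(t, Pow(T, -1)))
Pow(Function('w')(-274, Function('I')(8, Function('f')(-5, 1))), -1) = Pow(Mul(-274, Pow(Mul(8, Add(-2, Add(-4, -5))), -1)), -1) = Pow(Mul(-274, Pow(Mul(8, Add(-2, -9)), -1)), -1) = Pow(Mul(-274, Pow(Mul(8, -11), -1)), -1) = Pow(Mul(-274, Pow(-88, -1)), -1) = Pow(Mul(-274, Rational(-1, 88)), -1) = Pow(Rational(137, 44), -1) = Rational(44, 137)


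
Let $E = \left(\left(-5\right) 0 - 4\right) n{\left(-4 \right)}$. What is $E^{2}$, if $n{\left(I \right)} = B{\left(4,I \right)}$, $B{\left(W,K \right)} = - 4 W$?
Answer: $4096$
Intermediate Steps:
$n{\left(I \right)} = -16$ ($n{\left(I \right)} = \left(-4\right) 4 = -16$)
$E = 64$ ($E = \left(\left(-5\right) 0 - 4\right) \left(-16\right) = \left(0 - 4\right) \left(-16\right) = \left(-4\right) \left(-16\right) = 64$)
$E^{2} = 64^{2} = 4096$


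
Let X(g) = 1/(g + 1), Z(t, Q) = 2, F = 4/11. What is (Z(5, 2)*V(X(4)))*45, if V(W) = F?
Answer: 360/11 ≈ 32.727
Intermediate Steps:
F = 4/11 (F = 4*(1/11) = 4/11 ≈ 0.36364)
X(g) = 1/(1 + g)
V(W) = 4/11
(Z(5, 2)*V(X(4)))*45 = (2*(4/11))*45 = (8/11)*45 = 360/11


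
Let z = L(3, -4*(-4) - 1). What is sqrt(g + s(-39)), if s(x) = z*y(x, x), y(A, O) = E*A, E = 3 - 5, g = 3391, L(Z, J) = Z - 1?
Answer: sqrt(3547) ≈ 59.557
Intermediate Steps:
L(Z, J) = -1 + Z
z = 2 (z = -1 + 3 = 2)
E = -2
y(A, O) = -2*A
s(x) = -4*x (s(x) = 2*(-2*x) = -4*x)
sqrt(g + s(-39)) = sqrt(3391 - 4*(-39)) = sqrt(3391 + 156) = sqrt(3547)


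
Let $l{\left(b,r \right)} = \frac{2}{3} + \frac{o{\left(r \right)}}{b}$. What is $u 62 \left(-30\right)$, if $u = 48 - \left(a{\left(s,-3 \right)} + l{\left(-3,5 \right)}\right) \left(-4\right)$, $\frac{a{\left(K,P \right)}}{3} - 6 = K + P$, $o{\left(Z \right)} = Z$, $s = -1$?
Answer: $-126480$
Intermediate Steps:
$a{\left(K,P \right)} = 18 + 3 K + 3 P$ ($a{\left(K,P \right)} = 18 + 3 \left(K + P\right) = 18 + \left(3 K + 3 P\right) = 18 + 3 K + 3 P$)
$l{\left(b,r \right)} = \frac{2}{3} + \frac{r}{b}$
$u = 68$ ($u = 48 - \left(\left(18 + 3 \left(-1\right) + 3 \left(-3\right)\right) + \left(\frac{2}{3} + \frac{5}{-3}\right)\right) \left(-4\right) = 48 - \left(\left(18 - 3 - 9\right) + \left(\frac{2}{3} + 5 \left(- \frac{1}{3}\right)\right)\right) \left(-4\right) = 48 - \left(6 + \left(\frac{2}{3} - \frac{5}{3}\right)\right) \left(-4\right) = 48 - \left(6 - 1\right) \left(-4\right) = 48 - 5 \left(-4\right) = 48 - -20 = 48 + 20 = 68$)
$u 62 \left(-30\right) = 68 \cdot 62 \left(-30\right) = 4216 \left(-30\right) = -126480$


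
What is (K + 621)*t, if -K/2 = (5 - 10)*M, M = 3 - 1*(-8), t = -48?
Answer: -35088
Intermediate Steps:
M = 11 (M = 3 + 8 = 11)
K = 110 (K = -2*(5 - 10)*11 = -(-10)*11 = -2*(-55) = 110)
(K + 621)*t = (110 + 621)*(-48) = 731*(-48) = -35088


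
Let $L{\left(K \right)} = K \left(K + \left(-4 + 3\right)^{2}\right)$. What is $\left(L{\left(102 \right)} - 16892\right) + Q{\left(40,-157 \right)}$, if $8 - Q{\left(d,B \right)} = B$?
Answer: $-6221$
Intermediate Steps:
$Q{\left(d,B \right)} = 8 - B$
$L{\left(K \right)} = K \left(1 + K\right)$ ($L{\left(K \right)} = K \left(K + \left(-1\right)^{2}\right) = K \left(K + 1\right) = K \left(1 + K\right)$)
$\left(L{\left(102 \right)} - 16892\right) + Q{\left(40,-157 \right)} = \left(102 \left(1 + 102\right) - 16892\right) + \left(8 - -157\right) = \left(102 \cdot 103 - 16892\right) + \left(8 + 157\right) = \left(10506 - 16892\right) + 165 = -6386 + 165 = -6221$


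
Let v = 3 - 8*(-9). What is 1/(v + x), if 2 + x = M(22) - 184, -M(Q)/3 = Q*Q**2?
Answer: -1/32055 ≈ -3.1196e-5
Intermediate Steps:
M(Q) = -3*Q**3 (M(Q) = -3*Q*Q**2 = -3*Q**3)
x = -32130 (x = -2 + (-3*22**3 - 184) = -2 + (-3*10648 - 184) = -2 + (-31944 - 184) = -2 - 32128 = -32130)
v = 75 (v = 3 + 72 = 75)
1/(v + x) = 1/(75 - 32130) = 1/(-32055) = -1/32055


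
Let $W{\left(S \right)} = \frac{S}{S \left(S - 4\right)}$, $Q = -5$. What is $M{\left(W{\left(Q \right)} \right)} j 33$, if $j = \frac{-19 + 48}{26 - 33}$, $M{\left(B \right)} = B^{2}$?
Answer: $- \frac{319}{189} \approx -1.6878$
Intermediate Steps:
$W{\left(S \right)} = \frac{1}{-4 + S}$ ($W{\left(S \right)} = \frac{S}{S \left(-4 + S\right)} = S \frac{1}{S \left(-4 + S\right)} = \frac{1}{-4 + S}$)
$j = - \frac{29}{7}$ ($j = \frac{29}{-7} = 29 \left(- \frac{1}{7}\right) = - \frac{29}{7} \approx -4.1429$)
$M{\left(W{\left(Q \right)} \right)} j 33 = \left(\frac{1}{-4 - 5}\right)^{2} \left(- \frac{29}{7}\right) 33 = \left(\frac{1}{-9}\right)^{2} \left(- \frac{29}{7}\right) 33 = \left(- \frac{1}{9}\right)^{2} \left(- \frac{29}{7}\right) 33 = \frac{1}{81} \left(- \frac{29}{7}\right) 33 = \left(- \frac{29}{567}\right) 33 = - \frac{319}{189}$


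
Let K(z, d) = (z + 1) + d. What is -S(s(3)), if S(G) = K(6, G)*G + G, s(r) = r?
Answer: -33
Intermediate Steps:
K(z, d) = 1 + d + z (K(z, d) = (1 + z) + d = 1 + d + z)
S(G) = G + G*(7 + G) (S(G) = (1 + G + 6)*G + G = (7 + G)*G + G = G*(7 + G) + G = G + G*(7 + G))
-S(s(3)) = -3*(8 + 3) = -3*11 = -1*33 = -33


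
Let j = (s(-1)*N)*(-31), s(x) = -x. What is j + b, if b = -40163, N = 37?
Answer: -41310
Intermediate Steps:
j = -1147 (j = (-1*(-1)*37)*(-31) = (1*37)*(-31) = 37*(-31) = -1147)
j + b = -1147 - 40163 = -41310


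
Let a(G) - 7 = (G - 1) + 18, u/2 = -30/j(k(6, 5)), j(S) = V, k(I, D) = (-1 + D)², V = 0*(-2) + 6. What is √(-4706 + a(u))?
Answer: 2*I*√1173 ≈ 68.498*I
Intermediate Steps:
V = 6 (V = 0 + 6 = 6)
j(S) = 6
u = -10 (u = 2*(-30/6) = 2*(-30*⅙) = 2*(-5) = -10)
a(G) = 24 + G (a(G) = 7 + ((G - 1) + 18) = 7 + ((-1 + G) + 18) = 7 + (17 + G) = 24 + G)
√(-4706 + a(u)) = √(-4706 + (24 - 10)) = √(-4706 + 14) = √(-4692) = 2*I*√1173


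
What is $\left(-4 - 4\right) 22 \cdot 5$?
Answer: $-880$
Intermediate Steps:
$\left(-4 - 4\right) 22 \cdot 5 = \left(-8\right) 22 \cdot 5 = \left(-176\right) 5 = -880$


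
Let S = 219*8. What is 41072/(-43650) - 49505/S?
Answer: -372141899/12745800 ≈ -29.197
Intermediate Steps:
S = 1752
41072/(-43650) - 49505/S = 41072/(-43650) - 49505/1752 = 41072*(-1/43650) - 49505*1/1752 = -20536/21825 - 49505/1752 = -372141899/12745800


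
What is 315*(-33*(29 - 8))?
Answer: -218295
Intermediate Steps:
315*(-33*(29 - 8)) = 315*(-33*21) = 315*(-693) = -218295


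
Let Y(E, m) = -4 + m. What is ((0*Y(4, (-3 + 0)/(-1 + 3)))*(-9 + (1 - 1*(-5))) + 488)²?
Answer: 238144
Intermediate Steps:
((0*Y(4, (-3 + 0)/(-1 + 3)))*(-9 + (1 - 1*(-5))) + 488)² = ((0*(-4 + (-3 + 0)/(-1 + 3)))*(-9 + (1 - 1*(-5))) + 488)² = ((0*(-4 - 3/2))*(-9 + (1 + 5)) + 488)² = ((0*(-4 - 3*½))*(-9 + 6) + 488)² = ((0*(-4 - 3/2))*(-3) + 488)² = ((0*(-11/2))*(-3) + 488)² = (0*(-3) + 488)² = (0 + 488)² = 488² = 238144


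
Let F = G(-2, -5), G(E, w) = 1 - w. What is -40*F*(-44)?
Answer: 10560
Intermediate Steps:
F = 6 (F = 1 - 1*(-5) = 1 + 5 = 6)
-40*F*(-44) = -40*6*(-44) = -240*(-44) = 10560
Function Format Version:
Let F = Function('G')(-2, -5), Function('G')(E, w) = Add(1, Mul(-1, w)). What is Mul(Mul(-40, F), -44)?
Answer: 10560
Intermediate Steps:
F = 6 (F = Add(1, Mul(-1, -5)) = Add(1, 5) = 6)
Mul(Mul(-40, F), -44) = Mul(Mul(-40, 6), -44) = Mul(-240, -44) = 10560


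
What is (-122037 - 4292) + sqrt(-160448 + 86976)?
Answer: -126329 + 16*I*sqrt(287) ≈ -1.2633e+5 + 271.06*I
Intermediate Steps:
(-122037 - 4292) + sqrt(-160448 + 86976) = -126329 + sqrt(-73472) = -126329 + 16*I*sqrt(287)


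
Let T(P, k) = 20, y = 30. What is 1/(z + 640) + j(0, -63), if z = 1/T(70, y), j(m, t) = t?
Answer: -806443/12801 ≈ -62.998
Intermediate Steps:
z = 1/20 ≈ 0.050000
1/(z + 640) + j(0, -63) = 1/(1/20 + 640) - 63 = 1/(12801/20) - 63 = 20/12801 - 63 = -806443/12801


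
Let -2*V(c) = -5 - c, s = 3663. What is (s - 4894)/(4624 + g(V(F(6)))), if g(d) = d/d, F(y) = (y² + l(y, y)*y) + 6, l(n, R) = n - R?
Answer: -1231/4625 ≈ -0.26616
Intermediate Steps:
F(y) = 6 + y² (F(y) = (y² + (y - y)*y) + 6 = (y² + 0*y) + 6 = (y² + 0) + 6 = y² + 6 = 6 + y²)
V(c) = 5/2 + c/2 (V(c) = -(-5 - c)/2 = 5/2 + c/2)
g(d) = 1
(s - 4894)/(4624 + g(V(F(6)))) = (3663 - 4894)/(4624 + 1) = -1231/4625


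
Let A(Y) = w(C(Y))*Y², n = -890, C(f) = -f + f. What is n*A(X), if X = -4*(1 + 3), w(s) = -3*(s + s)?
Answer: 0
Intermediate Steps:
C(f) = 0
w(s) = -6*s
X = -16 (X = -4*4 = -16)
A(Y) = 0 (A(Y) = (-6*0)*Y² = 0*Y² = 0)
n*A(X) = -890*0 = 0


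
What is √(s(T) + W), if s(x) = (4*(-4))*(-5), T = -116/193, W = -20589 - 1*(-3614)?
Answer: I*√16895 ≈ 129.98*I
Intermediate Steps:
W = -16975 (W = -20589 + 3614 = -16975)
T = -116/193 (T = -116*1/193 = -116/193 ≈ -0.60104)
s(x) = 80 (s(x) = -16*(-5) = 80)
√(s(T) + W) = √(80 - 16975) = √(-16895) = I*√16895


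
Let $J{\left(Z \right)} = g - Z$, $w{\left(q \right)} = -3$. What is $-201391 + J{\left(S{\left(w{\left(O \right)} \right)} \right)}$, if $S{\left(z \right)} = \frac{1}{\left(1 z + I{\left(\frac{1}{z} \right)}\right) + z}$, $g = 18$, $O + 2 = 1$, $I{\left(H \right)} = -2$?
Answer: $- \frac{1610983}{8} \approx -2.0137 \cdot 10^{5}$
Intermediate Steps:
$O = -1$ ($O = -2 + 1 = -1$)
$S{\left(z \right)} = \frac{1}{-2 + 2 z}$ ($S{\left(z \right)} = \frac{1}{\left(1 z - 2\right) + z} = \frac{1}{\left(z - 2\right) + z} = \frac{1}{\left(-2 + z\right) + z} = \frac{1}{-2 + 2 z}$)
$J{\left(Z \right)} = 18 - Z$
$-201391 + J{\left(S{\left(w{\left(O \right)} \right)} \right)} = -201391 + \left(18 - \frac{1}{2 \left(-1 - 3\right)}\right) = -201391 + \left(18 - \frac{1}{2 \left(-4\right)}\right) = -201391 + \left(18 - \frac{1}{2} \left(- \frac{1}{4}\right)\right) = -201391 + \left(18 - - \frac{1}{8}\right) = -201391 + \left(18 + \frac{1}{8}\right) = -201391 + \frac{145}{8} = - \frac{1610983}{8}$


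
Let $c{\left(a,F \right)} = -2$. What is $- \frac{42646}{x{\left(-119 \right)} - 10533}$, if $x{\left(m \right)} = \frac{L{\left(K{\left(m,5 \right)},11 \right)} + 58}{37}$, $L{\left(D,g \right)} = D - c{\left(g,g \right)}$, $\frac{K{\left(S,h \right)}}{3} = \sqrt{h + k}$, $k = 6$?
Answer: $\frac{102474478537}{25305949137} + \frac{788951 \sqrt{11}}{25305949137} \approx 4.0495$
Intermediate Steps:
$K{\left(S,h \right)} = 3 \sqrt{6 + h}$ ($K{\left(S,h \right)} = 3 \sqrt{h + 6} = 3 \sqrt{6 + h}$)
$L{\left(D,g \right)} = 2 + D$ ($L{\left(D,g \right)} = D - -2 = D + 2 = 2 + D$)
$x{\left(m \right)} = \frac{60}{37} + \frac{3 \sqrt{11}}{37}$ ($x{\left(m \right)} = \frac{\left(2 + 3 \sqrt{6 + 5}\right) + 58}{37} = \left(\left(2 + 3 \sqrt{11}\right) + 58\right) \frac{1}{37} = \left(60 + 3 \sqrt{11}\right) \frac{1}{37} = \frac{60}{37} + \frac{3 \sqrt{11}}{37}$)
$- \frac{42646}{x{\left(-119 \right)} - 10533} = - \frac{42646}{\left(\frac{60}{37} + \frac{3 \sqrt{11}}{37}\right) - 10533} = - \frac{42646}{- \frac{389661}{37} + \frac{3 \sqrt{11}}{37}}$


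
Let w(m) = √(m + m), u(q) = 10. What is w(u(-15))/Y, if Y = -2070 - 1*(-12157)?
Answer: 2*√5/10087 ≈ 0.00044336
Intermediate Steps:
w(m) = √2*√m (w(m) = √(2*m) = √2*√m)
Y = 10087 (Y = -2070 + 12157 = 10087)
w(u(-15))/Y = (√2*√10)/10087 = (2*√5)*(1/10087) = 2*√5/10087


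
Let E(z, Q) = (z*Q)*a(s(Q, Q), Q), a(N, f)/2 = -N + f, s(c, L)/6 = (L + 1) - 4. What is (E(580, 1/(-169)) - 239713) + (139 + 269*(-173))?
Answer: -8175150791/28561 ≈ -2.8624e+5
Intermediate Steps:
s(c, L) = -18 + 6*L (s(c, L) = 6*((L + 1) - 4) = 6*((1 + L) - 4) = 6*(-3 + L) = -18 + 6*L)
a(N, f) = -2*N + 2*f (a(N, f) = 2*(-N + f) = 2*(f - N) = -2*N + 2*f)
E(z, Q) = Q*z*(36 - 10*Q) (E(z, Q) = (z*Q)*(-2*(-18 + 6*Q) + 2*Q) = (Q*z)*((36 - 12*Q) + 2*Q) = (Q*z)*(36 - 10*Q) = Q*z*(36 - 10*Q))
(E(580, 1/(-169)) - 239713) + (139 + 269*(-173)) = (2*580*(18 - 5/(-169))/(-169) - 239713) + (139 + 269*(-173)) = (2*(-1/169)*580*(18 - 5*(-1/169)) - 239713) + (139 - 46537) = (2*(-1/169)*580*(18 + 5/169) - 239713) - 46398 = (2*(-1/169)*580*(3047/169) - 239713) - 46398 = (-3534520/28561 - 239713) - 46398 = -6849977513/28561 - 46398 = -8175150791/28561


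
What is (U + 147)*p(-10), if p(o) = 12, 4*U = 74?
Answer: 1986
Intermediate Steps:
U = 37/2 (U = (1/4)*74 = 37/2 ≈ 18.500)
(U + 147)*p(-10) = (37/2 + 147)*12 = (331/2)*12 = 1986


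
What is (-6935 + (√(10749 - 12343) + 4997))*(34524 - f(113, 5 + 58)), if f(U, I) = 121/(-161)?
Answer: -10772343930/161 + 5558485*I*√1594/161 ≈ -6.6909e+7 + 1.3784e+6*I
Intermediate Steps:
f(U, I) = -121/161 (f(U, I) = 121*(-1/161) = -121/161)
(-6935 + (√(10749 - 12343) + 4997))*(34524 - f(113, 5 + 58)) = (-6935 + (√(10749 - 12343) + 4997))*(34524 - 1*(-121/161)) = (-6935 + (√(-1594) + 4997))*(34524 + 121/161) = (-6935 + (I*√1594 + 4997))*(5558485/161) = (-6935 + (4997 + I*√1594))*(5558485/161) = (-1938 + I*√1594)*(5558485/161) = -10772343930/161 + 5558485*I*√1594/161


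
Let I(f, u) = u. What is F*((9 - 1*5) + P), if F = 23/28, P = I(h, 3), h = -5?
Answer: 23/4 ≈ 5.7500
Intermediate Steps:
P = 3
F = 23/28 (F = 23*(1/28) = 23/28 ≈ 0.82143)
F*((9 - 1*5) + P) = 23*((9 - 1*5) + 3)/28 = 23*((9 - 5) + 3)/28 = 23*(4 + 3)/28 = (23/28)*7 = 23/4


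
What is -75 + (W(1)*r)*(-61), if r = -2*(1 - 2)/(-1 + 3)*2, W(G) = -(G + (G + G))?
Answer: 291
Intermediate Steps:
W(G) = -3*G (W(G) = -(G + 2*G) = -3*G)
r = 2 (r = -(-2)/2*2 = -2*(-1/2)*2 = 1*2 = 2)
-75 + (W(1)*r)*(-61) = -75 + (-3*1*2)*(-61) = -75 - 3*2*(-61) = -75 - 6*(-61) = -75 + 366 = 291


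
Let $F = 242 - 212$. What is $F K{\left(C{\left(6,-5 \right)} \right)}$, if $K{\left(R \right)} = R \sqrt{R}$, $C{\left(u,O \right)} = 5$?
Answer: $150 \sqrt{5} \approx 335.41$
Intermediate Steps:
$K{\left(R \right)} = R^{\frac{3}{2}}$
$F = 30$
$F K{\left(C{\left(6,-5 \right)} \right)} = 30 \cdot 5^{\frac{3}{2}} = 30 \cdot 5 \sqrt{5} = 150 \sqrt{5}$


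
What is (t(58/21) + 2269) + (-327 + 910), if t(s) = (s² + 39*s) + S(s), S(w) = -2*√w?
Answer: 1308598/441 - 2*√1218/21 ≈ 2964.0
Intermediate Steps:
t(s) = s² - 2*√s + 39*s (t(s) = (s² + 39*s) - 2*√s = s² - 2*√s + 39*s)
(t(58/21) + 2269) + (-327 + 910) = (((58/21)² - 2*√1218/21 + 39*(58/21)) + 2269) + (-327 + 910) = (((58*(1/21))² - 2*√1218/21 + 39*(58*(1/21))) + 2269) + 583 = (((58/21)² - 2*√1218/21 + 39*(58/21)) + 2269) + 583 = ((3364/441 - 2*√1218/21 + 754/7) + 2269) + 583 = ((50866/441 - 2*√1218/21) + 2269) + 583 = (1051495/441 - 2*√1218/21) + 583 = 1308598/441 - 2*√1218/21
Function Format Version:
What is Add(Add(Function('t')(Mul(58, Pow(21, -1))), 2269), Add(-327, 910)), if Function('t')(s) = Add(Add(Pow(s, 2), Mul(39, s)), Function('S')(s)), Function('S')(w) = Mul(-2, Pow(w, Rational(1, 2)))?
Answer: Add(Rational(1308598, 441), Mul(Rational(-2, 21), Pow(1218, Rational(1, 2)))) ≈ 2964.0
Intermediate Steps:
Function('t')(s) = Add(Pow(s, 2), Mul(-2, Pow(s, Rational(1, 2))), Mul(39, s)) (Function('t')(s) = Add(Add(Pow(s, 2), Mul(39, s)), Mul(-2, Pow(s, Rational(1, 2)))) = Add(Pow(s, 2), Mul(-2, Pow(s, Rational(1, 2))), Mul(39, s)))
Add(Add(Function('t')(Mul(58, Pow(21, -1))), 2269), Add(-327, 910)) = Add(Add(Add(Pow(Mul(58, Pow(21, -1)), 2), Mul(-2, Pow(Mul(58, Pow(21, -1)), Rational(1, 2))), Mul(39, Mul(58, Pow(21, -1)))), 2269), Add(-327, 910)) = Add(Add(Add(Pow(Mul(58, Rational(1, 21)), 2), Mul(-2, Pow(Mul(58, Rational(1, 21)), Rational(1, 2))), Mul(39, Mul(58, Rational(1, 21)))), 2269), 583) = Add(Add(Add(Pow(Rational(58, 21), 2), Mul(-2, Pow(Rational(58, 21), Rational(1, 2))), Mul(39, Rational(58, 21))), 2269), 583) = Add(Add(Add(Rational(3364, 441), Mul(-2, Mul(Rational(1, 21), Pow(1218, Rational(1, 2)))), Rational(754, 7)), 2269), 583) = Add(Add(Add(Rational(3364, 441), Mul(Rational(-2, 21), Pow(1218, Rational(1, 2))), Rational(754, 7)), 2269), 583) = Add(Add(Add(Rational(50866, 441), Mul(Rational(-2, 21), Pow(1218, Rational(1, 2)))), 2269), 583) = Add(Add(Rational(1051495, 441), Mul(Rational(-2, 21), Pow(1218, Rational(1, 2)))), 583) = Add(Rational(1308598, 441), Mul(Rational(-2, 21), Pow(1218, Rational(1, 2))))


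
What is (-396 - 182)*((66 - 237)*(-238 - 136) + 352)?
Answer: -37168868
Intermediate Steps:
(-396 - 182)*((66 - 237)*(-238 - 136) + 352) = -578*(-171*(-374) + 352) = -578*(63954 + 352) = -578*64306 = -37168868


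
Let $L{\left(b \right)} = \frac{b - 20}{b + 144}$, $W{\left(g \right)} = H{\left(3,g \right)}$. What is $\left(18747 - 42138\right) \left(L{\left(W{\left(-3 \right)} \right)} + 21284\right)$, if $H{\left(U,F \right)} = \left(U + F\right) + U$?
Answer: $- \frac{24394715607}{49} \approx -4.9785 \cdot 10^{8}$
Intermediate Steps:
$H{\left(U,F \right)} = F + 2 U$ ($H{\left(U,F \right)} = \left(F + U\right) + U = F + 2 U$)
$W{\left(g \right)} = 6 + g$ ($W{\left(g \right)} = g + 2 \cdot 3 = g + 6 = 6 + g$)
$L{\left(b \right)} = \frac{-20 + b}{144 + b}$
$\left(18747 - 42138\right) \left(L{\left(W{\left(-3 \right)} \right)} + 21284\right) = \left(18747 - 42138\right) \left(\frac{-20 + \left(6 - 3\right)}{144 + \left(6 - 3\right)} + 21284\right) = - 23391 \left(\frac{-20 + 3}{144 + 3} + 21284\right) = - 23391 \left(\frac{1}{147} \left(-17\right) + 21284\right) = - 23391 \left(- \frac{17}{147} + 21284\right) = \left(-23391\right) \frac{3128731}{147} = - \frac{24394715607}{49}$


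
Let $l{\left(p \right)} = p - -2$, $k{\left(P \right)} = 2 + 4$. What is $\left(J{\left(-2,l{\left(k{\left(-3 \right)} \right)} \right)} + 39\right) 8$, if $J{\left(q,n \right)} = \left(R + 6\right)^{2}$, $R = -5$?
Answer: $320$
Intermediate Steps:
$k{\left(P \right)} = 6$
$l{\left(p \right)} = 2 + p$ ($l{\left(p \right)} = p + 2 = 2 + p$)
$J{\left(q,n \right)} = 1$ ($J{\left(q,n \right)} = \left(-5 + 6\right)^{2} = 1^{2} = 1$)
$\left(J{\left(-2,l{\left(k{\left(-3 \right)} \right)} \right)} + 39\right) 8 = \left(1 + 39\right) 8 = 40 \cdot 8 = 320$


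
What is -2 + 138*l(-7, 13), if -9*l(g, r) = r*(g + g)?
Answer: 8366/3 ≈ 2788.7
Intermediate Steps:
l(g, r) = -2*g*r/9 (l(g, r) = -r*(g + g)/9 = -r*2*g/9 = -2*g*r/9)
-2 + 138*l(-7, 13) = -2 + 138*(-2/9*(-7)*13) = -2 + 138*(182/9) = -2 + 8372/3 = 8366/3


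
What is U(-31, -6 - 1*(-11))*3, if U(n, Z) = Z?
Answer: 15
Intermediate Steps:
U(-31, -6 - 1*(-11))*3 = (-6 - 1*(-11))*3 = (-6 + 11)*3 = 5*3 = 15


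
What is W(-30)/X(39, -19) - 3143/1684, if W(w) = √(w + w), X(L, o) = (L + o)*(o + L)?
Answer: -3143/1684 + I*√15/200 ≈ -1.8664 + 0.019365*I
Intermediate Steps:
X(L, o) = (L + o)² (X(L, o) = (L + o)*(L + o) = (L + o)²)
W(w) = √2*√w (W(w) = √(2*w) = √2*√w)
W(-30)/X(39, -19) - 3143/1684 = (√2*√(-30))/((39 - 19)²) - 3143/1684 = (√2*(I*√30))/(20²) - 3143*1/1684 = (2*I*√15)/400 - 3143/1684 = (2*I*√15)*(1/400) - 3143/1684 = I*√15/200 - 3143/1684 = -3143/1684 + I*√15/200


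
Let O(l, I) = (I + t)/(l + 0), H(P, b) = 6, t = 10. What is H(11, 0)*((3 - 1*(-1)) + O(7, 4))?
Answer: 36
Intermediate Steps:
O(l, I) = (10 + I)/l (O(l, I) = (I + 10)/(l + 0) = (10 + I)/l)
H(11, 0)*((3 - 1*(-1)) + O(7, 4)) = 6*((3 - 1*(-1)) + (10 + 4)/7) = 6*((3 + 1) + (⅐)*14) = 6*(4 + 2) = 6*6 = 36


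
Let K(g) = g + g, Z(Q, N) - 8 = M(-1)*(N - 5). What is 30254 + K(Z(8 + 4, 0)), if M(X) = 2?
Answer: 30250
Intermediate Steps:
Z(Q, N) = -2 + 2*N (Z(Q, N) = 8 + 2*(N - 5) = 8 + 2*(-5 + N) = 8 + (-10 + 2*N) = -2 + 2*N)
K(g) = 2*g
30254 + K(Z(8 + 4, 0)) = 30254 + 2*(-2 + 2*0) = 30254 + 2*(-2 + 0) = 30254 + 2*(-2) = 30254 - 4 = 30250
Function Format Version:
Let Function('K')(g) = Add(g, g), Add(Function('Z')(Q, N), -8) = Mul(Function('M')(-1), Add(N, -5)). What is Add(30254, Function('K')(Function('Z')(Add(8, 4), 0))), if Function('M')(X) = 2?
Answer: 30250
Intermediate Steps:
Function('Z')(Q, N) = Add(-2, Mul(2, N)) (Function('Z')(Q, N) = Add(8, Mul(2, Add(N, -5))) = Add(8, Mul(2, Add(-5, N))) = Add(8, Add(-10, Mul(2, N))) = Add(-2, Mul(2, N)))
Function('K')(g) = Mul(2, g)
Add(30254, Function('K')(Function('Z')(Add(8, 4), 0))) = Add(30254, Mul(2, Add(-2, Mul(2, 0)))) = Add(30254, Mul(2, Add(-2, 0))) = Add(30254, Mul(2, -2)) = Add(30254, -4) = 30250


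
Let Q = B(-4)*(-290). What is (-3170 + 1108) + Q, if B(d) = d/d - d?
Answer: -3512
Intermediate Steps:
B(d) = 1 - d
Q = -1450 (Q = (1 - 1*(-4))*(-290) = (1 + 4)*(-290) = 5*(-290) = -1450)
(-3170 + 1108) + Q = (-3170 + 1108) - 1450 = -2062 - 1450 = -3512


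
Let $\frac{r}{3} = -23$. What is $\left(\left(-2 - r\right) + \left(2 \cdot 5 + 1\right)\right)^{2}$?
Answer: $6084$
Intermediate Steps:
$r = -69$ ($r = 3 \left(-23\right) = -69$)
$\left(\left(-2 - r\right) + \left(2 \cdot 5 + 1\right)\right)^{2} = \left(\left(-2 - -69\right) + \left(2 \cdot 5 + 1\right)\right)^{2} = \left(\left(-2 + 69\right) + \left(10 + 1\right)\right)^{2} = \left(67 + 11\right)^{2} = 78^{2} = 6084$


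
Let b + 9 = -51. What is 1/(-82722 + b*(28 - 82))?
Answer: -1/79482 ≈ -1.2581e-5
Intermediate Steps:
b = -60 (b = -9 - 51 = -60)
1/(-82722 + b*(28 - 82)) = 1/(-82722 - 60*(28 - 82)) = 1/(-82722 - 60*(-54)) = 1/(-82722 + 3240) = 1/(-79482) = -1/79482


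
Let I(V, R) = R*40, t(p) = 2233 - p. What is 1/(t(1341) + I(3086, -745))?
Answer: -1/28908 ≈ -3.4593e-5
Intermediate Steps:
I(V, R) = 40*R
1/(t(1341) + I(3086, -745)) = 1/((2233 - 1*1341) + 40*(-745)) = 1/((2233 - 1341) - 29800) = 1/(892 - 29800) = 1/(-28908) = -1/28908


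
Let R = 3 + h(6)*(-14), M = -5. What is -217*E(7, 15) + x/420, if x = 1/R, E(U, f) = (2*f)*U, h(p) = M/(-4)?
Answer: -277521301/6090 ≈ -45570.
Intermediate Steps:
h(p) = 5/4 (h(p) = -5/(-4) = -5*(-¼) = 5/4)
R = -29/2 (R = 3 + (5/4)*(-14) = 3 - 35/2 = -29/2 ≈ -14.500)
E(U, f) = 2*U*f
x = -2/29 (x = 1/(-29/2) = -2/29 ≈ -0.068966)
-217*E(7, 15) + x/420 = -434*7*15 - 2/29/420 = -217*210 - 2/29*1/420 = -45570 - 1/6090 = -277521301/6090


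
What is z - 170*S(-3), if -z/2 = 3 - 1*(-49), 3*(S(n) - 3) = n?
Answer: -444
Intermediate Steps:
S(n) = 3 + n/3
z = -104 (z = -2*(3 - 1*(-49)) = -2*(3 + 49) = -2*52 = -104)
z - 170*S(-3) = -104 - 170*(3 + (⅓)*(-3)) = -104 - 170*(3 - 1) = -104 - 170*2 = -104 - 340 = -444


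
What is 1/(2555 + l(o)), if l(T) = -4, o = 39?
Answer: 1/2551 ≈ 0.00039200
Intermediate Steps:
1/(2555 + l(o)) = 1/(2555 - 4) = 1/2551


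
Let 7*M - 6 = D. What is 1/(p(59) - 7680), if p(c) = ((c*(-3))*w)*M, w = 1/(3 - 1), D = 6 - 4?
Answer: -7/54468 ≈ -0.00012852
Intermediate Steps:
D = 2
M = 8/7 (M = 6/7 + (⅐)*2 = 6/7 + 2/7 = 8/7 ≈ 1.1429)
w = ½ (w = 1/2 = ½ ≈ 0.50000)
p(c) = -12*c/7 (p(c) = ((c*(-3))*(½))*(8/7) = (-3*c*(½))*(8/7) = -3*c/2*(8/7) = -12*c/7)
1/(p(59) - 7680) = 1/(-12/7*59 - 7680) = 1/(-708/7 - 7680) = 1/(-54468/7) = -7/54468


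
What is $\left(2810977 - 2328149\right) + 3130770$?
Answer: $3613598$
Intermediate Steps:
$\left(2810977 - 2328149\right) + 3130770 = 482828 + 3130770 = 3613598$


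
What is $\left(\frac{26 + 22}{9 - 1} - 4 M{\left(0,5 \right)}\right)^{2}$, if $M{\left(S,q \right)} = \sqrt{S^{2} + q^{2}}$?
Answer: $196$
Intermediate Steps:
$\left(\frac{26 + 22}{9 - 1} - 4 M{\left(0,5 \right)}\right)^{2} = \left(\frac{26 + 22}{9 - 1} - 4 \sqrt{0^{2} + 5^{2}}\right)^{2} = \left(\frac{48}{8} - 4 \sqrt{0 + 25}\right)^{2} = \left(48 \cdot \frac{1}{8} - 4 \sqrt{25}\right)^{2} = \left(6 - 20\right)^{2} = \left(-14\right)^{2} = 196$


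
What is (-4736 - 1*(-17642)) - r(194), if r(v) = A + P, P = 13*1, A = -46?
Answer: 12939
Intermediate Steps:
P = 13
r(v) = -33 (r(v) = -46 + 13 = -33)
(-4736 - 1*(-17642)) - r(194) = (-4736 - 1*(-17642)) - 1*(-33) = (-4736 + 17642) + 33 = 12906 + 33 = 12939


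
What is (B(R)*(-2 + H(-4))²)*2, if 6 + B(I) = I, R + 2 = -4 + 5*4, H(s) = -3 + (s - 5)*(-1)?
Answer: 256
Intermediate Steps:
H(s) = 2 - s (H(s) = -3 + (-5 + s)*(-1) = -3 + (5 - s) = 2 - s)
R = 14 (R = -2 + (-4 + 5*4) = -2 + (-4 + 20) = -2 + 16 = 14)
B(I) = -6 + I
(B(R)*(-2 + H(-4))²)*2 = ((-6 + 14)*(-2 + (2 - 1*(-4)))²)*2 = (8*(-2 + (2 + 4))²)*2 = (8*(-2 + 6)²)*2 = (8*4²)*2 = (8*16)*2 = 128*2 = 256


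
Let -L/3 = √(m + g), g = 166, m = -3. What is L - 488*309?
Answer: -150792 - 3*√163 ≈ -1.5083e+5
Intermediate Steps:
L = -3*√163 (L = -3*√(-3 + 166) = -3*√163 ≈ -38.301)
L - 488*309 = -3*√163 - 488*309 = -3*√163 - 150792 = -150792 - 3*√163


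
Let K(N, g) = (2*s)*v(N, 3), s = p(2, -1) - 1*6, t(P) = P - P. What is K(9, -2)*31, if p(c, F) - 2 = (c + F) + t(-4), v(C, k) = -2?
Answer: 372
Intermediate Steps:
t(P) = 0
p(c, F) = 2 + F + c (p(c, F) = 2 + ((c + F) + 0) = 2 + ((F + c) + 0) = 2 + (F + c) = 2 + F + c)
s = -3 (s = (2 - 1 + 2) - 1*6 = 3 - 6 = -3)
K(N, g) = 12 (K(N, g) = (2*(-3))*(-2) = -6*(-2) = 12)
K(9, -2)*31 = 12*31 = 372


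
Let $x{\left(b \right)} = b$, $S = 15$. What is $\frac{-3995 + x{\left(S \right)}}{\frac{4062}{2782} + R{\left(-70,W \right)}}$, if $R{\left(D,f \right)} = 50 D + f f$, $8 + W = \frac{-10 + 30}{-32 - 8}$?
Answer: $\frac{22144720}{19063877} \approx 1.1616$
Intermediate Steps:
$W = - \frac{17}{2}$ ($W = -8 + \frac{-10 + 30}{-32 - 8} = -8 + \frac{20}{-40} = -8 + 20 \left(- \frac{1}{40}\right) = -8 - \frac{1}{2} = - \frac{17}{2} \approx -8.5$)
$R{\left(D,f \right)} = f^{2} + 50 D$ ($R{\left(D,f \right)} = 50 D + f^{2} = f^{2} + 50 D$)
$\frac{-3995 + x{\left(S \right)}}{\frac{4062}{2782} + R{\left(-70,W \right)}} = \frac{-3995 + 15}{\frac{4062}{2782} + \left(\left(- \frac{17}{2}\right)^{2} + 50 \left(-70\right)\right)} = - \frac{3980}{4062 \cdot \frac{1}{2782} + \left(\frac{289}{4} - 3500\right)} = - \frac{3980}{\frac{2031}{1391} - \frac{13711}{4}} = - \frac{3980}{- \frac{19063877}{5564}} = \left(-3980\right) \left(- \frac{5564}{19063877}\right) = \frac{22144720}{19063877}$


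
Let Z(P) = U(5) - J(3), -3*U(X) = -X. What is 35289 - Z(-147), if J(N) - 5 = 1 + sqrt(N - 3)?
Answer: 105880/3 ≈ 35293.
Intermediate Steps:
U(X) = X/3 (U(X) = -(-1)*X/3 = X/3)
J(N) = 6 + sqrt(-3 + N) (J(N) = 5 + (1 + sqrt(N - 3)) = 5 + (1 + sqrt(-3 + N)) = 6 + sqrt(-3 + N))
Z(P) = -13/3 (Z(P) = (1/3)*5 - (6 + sqrt(-3 + 3)) = 5/3 - (6 + sqrt(0)) = 5/3 - (6 + 0) = 5/3 - 1*6 = 5/3 - 6 = -13/3)
35289 - Z(-147) = 35289 - 1*(-13/3) = 35289 + 13/3 = 105880/3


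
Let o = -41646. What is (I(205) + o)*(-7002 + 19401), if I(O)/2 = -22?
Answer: -516914310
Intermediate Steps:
I(O) = -44 (I(O) = 2*(-22) = -44)
(I(205) + o)*(-7002 + 19401) = (-44 - 41646)*(-7002 + 19401) = -41690*12399 = -516914310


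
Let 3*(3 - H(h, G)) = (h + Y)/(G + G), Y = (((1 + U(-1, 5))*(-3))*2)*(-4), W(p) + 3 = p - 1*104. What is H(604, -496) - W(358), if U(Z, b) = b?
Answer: -184325/744 ≈ -247.75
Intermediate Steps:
W(p) = -107 + p (W(p) = -3 + (p - 1*104) = -3 + (p - 104) = -3 + (-104 + p) = -107 + p)
Y = 144 (Y = (((1 + 5)*(-3))*2)*(-4) = ((6*(-3))*2)*(-4) = -18*2*(-4) = -36*(-4) = 144)
H(h, G) = 3 - (144 + h)/(6*G) (H(h, G) = 3 - (h + 144)/(3*(G + G)) = 3 - (144 + h)/(3*(2*G)) = 3 - (144 + h)*1/(2*G)/3 = 3 - (144 + h)/(6*G))
H(604, -496) - W(358) = (1/6)*(-144 - 1*604 + 18*(-496))/(-496) - (-107 + 358) = (1/6)*(-1/496)*(-144 - 604 - 8928) - 1*251 = (1/6)*(-1/496)*(-9676) - 251 = 2419/744 - 251 = -184325/744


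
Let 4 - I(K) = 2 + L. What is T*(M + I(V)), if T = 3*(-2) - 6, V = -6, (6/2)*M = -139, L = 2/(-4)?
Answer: 526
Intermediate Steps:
L = -1/2 (L = 2*(-1/4) = -1/2 ≈ -0.50000)
M = -139/3 (M = (1/3)*(-139) = -139/3 ≈ -46.333)
T = -12 (T = -6 - 6 = -12)
I(K) = 5/2 (I(K) = 4 - (2 - 1/2) = 4 - 1*3/2 = 4 - 3/2 = 5/2)
T*(M + I(V)) = -12*(-139/3 + 5/2) = -12*(-263/6) = 526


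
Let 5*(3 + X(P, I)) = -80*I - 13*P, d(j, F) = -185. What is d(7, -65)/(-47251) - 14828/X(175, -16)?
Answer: 350337599/4772351 ≈ 73.410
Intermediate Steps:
X(P, I) = -3 - 16*I - 13*P/5 (X(P, I) = -3 + (-80*I - 13*P)/5 = -3 + (-16*I - 13*P/5) = -3 - 16*I - 13*P/5)
d(7, -65)/(-47251) - 14828/X(175, -16) = -185/(-47251) - 14828/(-3 - 16*(-16) - 13/5*175) = -185*(-1/47251) - 14828/(-3 + 256 - 455) = 185/47251 - 14828/(-202) = 185/47251 - 14828*(-1/202) = 185/47251 + 7414/101 = 350337599/4772351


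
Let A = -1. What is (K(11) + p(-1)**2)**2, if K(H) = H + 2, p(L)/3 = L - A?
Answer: 169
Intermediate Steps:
p(L) = 3 + 3*L (p(L) = 3*(L - 1*(-1)) = 3*(L + 1) = 3*(1 + L) = 3 + 3*L)
K(H) = 2 + H
(K(11) + p(-1)**2)**2 = ((2 + 11) + (3 + 3*(-1))**2)**2 = (13 + (3 - 3)**2)**2 = (13 + 0**2)**2 = (13 + 0)**2 = 13**2 = 169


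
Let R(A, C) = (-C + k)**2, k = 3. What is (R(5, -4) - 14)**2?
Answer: 1225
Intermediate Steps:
R(A, C) = (3 - C)**2 (R(A, C) = (-C + 3)**2 = (3 - C)**2)
(R(5, -4) - 14)**2 = ((-3 - 4)**2 - 14)**2 = ((-7)**2 - 14)**2 = (49 - 14)**2 = 35**2 = 1225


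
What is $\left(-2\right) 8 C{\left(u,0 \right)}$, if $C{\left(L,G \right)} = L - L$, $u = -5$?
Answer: $0$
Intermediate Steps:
$C{\left(L,G \right)} = 0$
$\left(-2\right) 8 C{\left(u,0 \right)} = \left(-2\right) 8 \cdot 0 = \left(-16\right) 0 = 0$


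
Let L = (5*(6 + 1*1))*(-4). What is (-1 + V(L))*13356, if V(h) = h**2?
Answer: 261764244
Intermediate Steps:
L = -140 (L = (5*(6 + 1))*(-4) = (5*7)*(-4) = 35*(-4) = -140)
(-1 + V(L))*13356 = (-1 + (-140)**2)*13356 = (-1 + 19600)*13356 = 19599*13356 = 261764244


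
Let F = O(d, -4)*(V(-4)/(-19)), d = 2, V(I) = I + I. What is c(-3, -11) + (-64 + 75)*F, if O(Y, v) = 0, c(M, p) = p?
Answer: -11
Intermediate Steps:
V(I) = 2*I
F = 0 (F = 0*((2*(-4))/(-19)) = 0*(-8*(-1/19)) = 0*(8/19) = 0)
c(-3, -11) + (-64 + 75)*F = -11 + (-64 + 75)*0 = -11 + 11*0 = -11 + 0 = -11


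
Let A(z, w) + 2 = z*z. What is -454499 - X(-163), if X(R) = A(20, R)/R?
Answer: -74082939/163 ≈ -4.5450e+5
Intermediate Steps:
A(z, w) = -2 + z**2 (A(z, w) = -2 + z*z = -2 + z**2)
X(R) = 398/R (X(R) = (-2 + 20**2)/R = (-2 + 400)/R = 398/R)
-454499 - X(-163) = -454499 - 398/(-163) = -454499 - 398*(-1)/163 = -454499 - 1*(-398/163) = -454499 + 398/163 = -74082939/163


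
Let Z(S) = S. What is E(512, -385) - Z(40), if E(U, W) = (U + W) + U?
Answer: 599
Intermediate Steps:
E(U, W) = W + 2*U
E(512, -385) - Z(40) = (-385 + 2*512) - 1*40 = (-385 + 1024) - 40 = 639 - 40 = 599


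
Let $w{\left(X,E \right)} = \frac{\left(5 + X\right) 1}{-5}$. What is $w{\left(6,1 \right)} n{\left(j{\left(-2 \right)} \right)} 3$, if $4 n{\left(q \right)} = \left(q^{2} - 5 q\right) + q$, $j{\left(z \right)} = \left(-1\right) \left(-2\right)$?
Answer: $\frac{33}{5} \approx 6.6$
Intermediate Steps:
$j{\left(z \right)} = 2$
$w{\left(X,E \right)} = -1 - \frac{X}{5}$ ($w{\left(X,E \right)} = \left(5 + X\right) \left(- \frac{1}{5}\right) = -1 - \frac{X}{5}$)
$n{\left(q \right)} = - q + \frac{q^{2}}{4}$ ($n{\left(q \right)} = \frac{\left(q^{2} - 5 q\right) + q}{4} = \frac{q^{2} - 4 q}{4} = - q + \frac{q^{2}}{4}$)
$w{\left(6,1 \right)} n{\left(j{\left(-2 \right)} \right)} 3 = \left(-1 - \frac{6}{5}\right) \frac{1}{4} \cdot 2 \left(-4 + 2\right) 3 = \left(-1 - \frac{6}{5}\right) \frac{1}{4} \cdot 2 \left(-2\right) 3 = \left(- \frac{11}{5}\right) \left(-1\right) 3 = \frac{11}{5} \cdot 3 = \frac{33}{5}$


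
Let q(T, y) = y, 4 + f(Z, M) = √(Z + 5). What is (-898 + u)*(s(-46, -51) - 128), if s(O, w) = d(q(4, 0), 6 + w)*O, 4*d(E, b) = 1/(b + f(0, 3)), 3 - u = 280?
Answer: 719392575/4792 - 27025*√5/4792 ≈ 1.5011e+5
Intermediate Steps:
u = -277 (u = 3 - 1*280 = 3 - 280 = -277)
f(Z, M) = -4 + √(5 + Z) (f(Z, M) = -4 + √(Z + 5) = -4 + √(5 + Z))
d(E, b) = 1/(4*(-4 + b + √5)) (d(E, b) = 1/(4*(b + (-4 + √(5 + 0)))) = 1/(4*(b + (-4 + √5))) = 1/(4*(-4 + b + √5)))
s(O, w) = O/(4*(2 + w + √5)) (s(O, w) = (1/(4*(-4 + (6 + w) + √5)))*O = (1/(4*(2 + w + √5)))*O = O/(4*(2 + w + √5)))
(-898 + u)*(s(-46, -51) - 128) = (-898 - 277)*((¼)*(-46)/(2 - 51 + √5) - 128) = -1175*((¼)*(-46)/(-49 + √5) - 128) = -1175*(-23/(2*(-49 + √5)) - 128) = -1175*(-128 - 23/(2*(-49 + √5))) = 150400 + 27025/(2*(-49 + √5))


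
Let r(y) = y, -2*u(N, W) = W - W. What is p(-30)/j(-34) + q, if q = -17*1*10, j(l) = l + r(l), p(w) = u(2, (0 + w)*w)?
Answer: -170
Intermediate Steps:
u(N, W) = 0 (u(N, W) = -(W - W)/2 = -1/2*0 = 0)
p(w) = 0
j(l) = 2*l (j(l) = l + l = 2*l)
q = -170 (q = -17*10 = -170)
p(-30)/j(-34) + q = 0/((2*(-34))) - 170 = 0/(-68) - 170 = 0*(-1/68) - 170 = 0 - 170 = -170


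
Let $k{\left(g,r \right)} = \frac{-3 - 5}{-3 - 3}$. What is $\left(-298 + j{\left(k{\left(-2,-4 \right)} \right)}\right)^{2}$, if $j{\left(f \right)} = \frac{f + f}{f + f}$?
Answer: $88209$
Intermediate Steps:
$k{\left(g,r \right)} = \frac{4}{3}$ ($k{\left(g,r \right)} = - \frac{8}{-6} = \left(-8\right) \left(- \frac{1}{6}\right) = \frac{4}{3}$)
$j{\left(f \right)} = 1$ ($j{\left(f \right)} = \frac{2 f}{2 f} = 2 f \frac{1}{2 f} = 1$)
$\left(-298 + j{\left(k{\left(-2,-4 \right)} \right)}\right)^{2} = \left(-298 + 1\right)^{2} = \left(-297\right)^{2} = 88209$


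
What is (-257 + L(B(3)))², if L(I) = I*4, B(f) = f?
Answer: 60025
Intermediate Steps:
L(I) = 4*I
(-257 + L(B(3)))² = (-257 + 4*3)² = (-257 + 12)² = (-245)² = 60025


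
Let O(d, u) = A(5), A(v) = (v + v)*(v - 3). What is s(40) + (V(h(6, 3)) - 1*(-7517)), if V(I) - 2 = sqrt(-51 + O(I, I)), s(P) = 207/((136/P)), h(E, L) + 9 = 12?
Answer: 128858/17 + I*sqrt(31) ≈ 7579.9 + 5.5678*I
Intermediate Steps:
h(E, L) = 3 (h(E, L) = -9 + 12 = 3)
s(P) = 207*P/136 (s(P) = 207*(P/136) = 207*P/136)
A(v) = 2*v*(-3 + v) (A(v) = (2*v)*(-3 + v) = 2*v*(-3 + v))
O(d, u) = 20 (O(d, u) = 2*5*(-3 + 5) = 2*5*2 = 20)
V(I) = 2 + I*sqrt(31) (V(I) = 2 + sqrt(-51 + 20) = 2 + sqrt(-31) = 2 + I*sqrt(31))
s(40) + (V(h(6, 3)) - 1*(-7517)) = (207/136)*40 + ((2 + I*sqrt(31)) - 1*(-7517)) = 1035/17 + ((2 + I*sqrt(31)) + 7517) = 1035/17 + (7519 + I*sqrt(31)) = 128858/17 + I*sqrt(31)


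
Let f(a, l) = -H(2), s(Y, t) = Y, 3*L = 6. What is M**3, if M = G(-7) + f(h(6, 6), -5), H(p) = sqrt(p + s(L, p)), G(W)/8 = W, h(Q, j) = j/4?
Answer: -195112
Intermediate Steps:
h(Q, j) = j/4 (h(Q, j) = j*(1/4) = j/4)
L = 2 (L = (1/3)*6 = 2)
G(W) = 8*W
H(p) = sqrt(2 + p) (H(p) = sqrt(p + 2) = sqrt(2 + p))
f(a, l) = -2 (f(a, l) = -sqrt(2 + 2) = -sqrt(4) = -1*2 = -2)
M = -58 (M = 8*(-7) - 2 = -56 - 2 = -58)
M**3 = (-58)**3 = -195112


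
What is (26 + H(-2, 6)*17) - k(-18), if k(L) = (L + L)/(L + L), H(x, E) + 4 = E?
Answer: 59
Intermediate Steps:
H(x, E) = -4 + E
k(L) = 1 (k(L) = (2*L)/((2*L)) = (2*L)*(1/(2*L)) = 1)
(26 + H(-2, 6)*17) - k(-18) = (26 + (-4 + 6)*17) - 1*1 = (26 + 2*17) - 1 = (26 + 34) - 1 = 60 - 1 = 59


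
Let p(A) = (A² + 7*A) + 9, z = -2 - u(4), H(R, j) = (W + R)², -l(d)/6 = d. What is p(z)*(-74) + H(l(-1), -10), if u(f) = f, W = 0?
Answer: -186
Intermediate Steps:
l(d) = -6*d
H(R, j) = R² (H(R, j) = (0 + R)² = R²)
z = -6 (z = -2 - 1*4 = -2 - 4 = -6)
p(A) = 9 + A² + 7*A
p(z)*(-74) + H(l(-1), -10) = (9 + (-6)² + 7*(-6))*(-74) + (-6*(-1))² = (9 + 36 - 42)*(-74) + 6² = 3*(-74) + 36 = -222 + 36 = -186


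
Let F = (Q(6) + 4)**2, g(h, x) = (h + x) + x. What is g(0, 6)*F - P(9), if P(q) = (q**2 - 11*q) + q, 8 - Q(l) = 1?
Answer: 1461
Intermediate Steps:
Q(l) = 7 (Q(l) = 8 - 1*1 = 8 - 1 = 7)
P(q) = q**2 - 10*q
g(h, x) = h + 2*x
F = 121 (F = (7 + 4)**2 = 11**2 = 121)
g(0, 6)*F - P(9) = (0 + 2*6)*121 - 9*(-10 + 9) = (0 + 12)*121 - 9*(-1) = 12*121 - 1*(-9) = 1452 + 9 = 1461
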